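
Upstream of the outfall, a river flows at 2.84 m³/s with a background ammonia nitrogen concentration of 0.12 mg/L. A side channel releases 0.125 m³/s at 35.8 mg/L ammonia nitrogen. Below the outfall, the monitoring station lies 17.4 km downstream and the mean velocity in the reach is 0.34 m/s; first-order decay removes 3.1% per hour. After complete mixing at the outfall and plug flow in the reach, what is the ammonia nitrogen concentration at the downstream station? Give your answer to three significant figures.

Flow-weighted average: C = (2.840·0.1200 + 0.1250·35.80) / 2.965 = 4.816/2.965 = 1.624 mg/L.
Travel time t = 17.4·1000 / 0.34 = 51180 s = 14.22 h.
3.1%/h lost → k = −ln(1 − 0.031) = 0.03149 h⁻¹.
First-order decay: C = 1.624·exp(−k·t) = 1.624·0.6391 = 1.038 mg/L.

1.04 mg/L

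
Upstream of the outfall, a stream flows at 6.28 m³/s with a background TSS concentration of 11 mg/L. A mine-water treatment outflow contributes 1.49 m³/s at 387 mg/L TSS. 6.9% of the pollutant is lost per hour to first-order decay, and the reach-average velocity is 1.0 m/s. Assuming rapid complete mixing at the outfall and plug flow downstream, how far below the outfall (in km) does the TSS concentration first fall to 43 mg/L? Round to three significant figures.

33.2 km

Flow-weighted average: C = (6.280·11.00 + 1.490·387.0) / 7.770 = 645.7/7.770 = 83.10 mg/L.
6.9%/h lost → k = −ln(1 − 0.069) = 0.07150 h⁻¹.
Set 83.10·exp(−k·t) = 43 → t = ln(83.10/43)/k = 33180 s = 9.216 h.
Distance = v·t = 1.0·33180 = 33180 m = 33.18 km.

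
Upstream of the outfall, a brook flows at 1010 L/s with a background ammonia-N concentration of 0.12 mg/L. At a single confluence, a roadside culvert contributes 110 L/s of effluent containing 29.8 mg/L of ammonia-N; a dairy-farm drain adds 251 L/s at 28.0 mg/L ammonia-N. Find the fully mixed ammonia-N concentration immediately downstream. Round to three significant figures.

7.61 mg/L

Flow-weighted average: C = (1010·0.1200 + 110.0·29.80 + 251.0·28.00) / 1371 = 10430/1371 = 7.606 mg/L.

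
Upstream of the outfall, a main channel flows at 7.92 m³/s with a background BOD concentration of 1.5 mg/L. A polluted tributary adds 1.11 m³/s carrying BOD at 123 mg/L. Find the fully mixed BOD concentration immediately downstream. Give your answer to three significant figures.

16.4 mg/L

Flow-weighted average: C = (7.920·1.500 + 1.110·123.0) / 9.030 = 148.4/9.030 = 16.44 mg/L.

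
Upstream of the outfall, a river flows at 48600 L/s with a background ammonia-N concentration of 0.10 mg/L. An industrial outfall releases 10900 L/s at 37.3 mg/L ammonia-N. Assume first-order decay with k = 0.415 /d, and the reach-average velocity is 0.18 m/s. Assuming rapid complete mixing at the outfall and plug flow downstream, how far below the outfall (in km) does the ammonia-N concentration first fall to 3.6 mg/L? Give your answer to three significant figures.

Mass balance: C = (48600·0.1000 + 10900·37.30) / 59500 = 411400/59500 = 6.915 mg/L.
Set 6.915·exp(−k·t) = 3.6 → t = ln(6.915/3.6)/k = 135900 s = 37.75 h.
Distance = v·t = 0.18·135900 = 24460 m = 24.46 km.

24.5 km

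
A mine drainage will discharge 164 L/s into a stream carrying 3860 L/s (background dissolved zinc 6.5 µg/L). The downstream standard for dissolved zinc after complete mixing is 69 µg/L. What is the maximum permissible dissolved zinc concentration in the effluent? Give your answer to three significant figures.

At the limit, (Qr·Cr + Qe·Cₑ)/(Qr + Qe) = 69:
Cₑ = (4024·69 − 3860·6.500) / 164.0 = 1540 µg/L.

1540 µg/L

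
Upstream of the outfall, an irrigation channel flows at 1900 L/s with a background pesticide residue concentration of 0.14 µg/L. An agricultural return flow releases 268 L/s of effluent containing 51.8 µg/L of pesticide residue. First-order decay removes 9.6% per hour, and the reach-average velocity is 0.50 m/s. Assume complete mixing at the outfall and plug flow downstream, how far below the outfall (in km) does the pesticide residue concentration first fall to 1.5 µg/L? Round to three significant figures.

Mixed concentration C = ΣQC/ΣQ = (1900·0.1400 + 268.0·51.80) / 2168 = 14150/2168 = 6.526 µg/L.
9.6%/h lost → k = −ln(1 − 0.096) = 0.1009 h⁻¹.
Set 6.526·exp(−k·t) = 1.5 → t = ln(6.526/1.5)/k = 52450 s = 14.57 h.
Distance = v·t = 0.50·52450 = 26220 m = 26.22 km.

26.2 km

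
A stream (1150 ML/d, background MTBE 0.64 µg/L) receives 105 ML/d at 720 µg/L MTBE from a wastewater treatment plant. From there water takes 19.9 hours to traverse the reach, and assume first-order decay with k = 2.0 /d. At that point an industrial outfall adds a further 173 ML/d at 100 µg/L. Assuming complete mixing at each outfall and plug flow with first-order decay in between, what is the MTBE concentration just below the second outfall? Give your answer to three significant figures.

Mixed concentration C = ΣQC/ΣQ = (1150·0.6400 + 105.0·720.0) / 1255 = 76340/1255 = 60.83 µg/L; combined flow 1255 ML/d.
First-order decay: C = 60.83·exp(−k·t) = 60.83·0.1905 = 11.58 µg/L.
At the second outfall, C = (1255·11.58 + 173.0·100.0) / (1255 + 173.0) = 22.30 µg/L.

22.3 µg/L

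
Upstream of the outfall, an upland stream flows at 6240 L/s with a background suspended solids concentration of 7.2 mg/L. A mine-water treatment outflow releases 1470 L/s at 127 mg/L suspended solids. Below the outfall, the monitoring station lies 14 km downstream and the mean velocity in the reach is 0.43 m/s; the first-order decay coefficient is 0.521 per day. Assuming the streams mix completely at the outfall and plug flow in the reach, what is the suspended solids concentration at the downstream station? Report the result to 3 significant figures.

24.7 mg/L

Mixed concentration C = ΣQC/ΣQ = (6240·7.200 + 1470·127.0) / 7710 = 231600/7710 = 30.04 mg/L.
Travel time t = 14·1000 / 0.43 = 32560 s = 9.044 h.
First-order decay: C = 30.04·exp(−k·t) = 30.04·0.8217 = 24.69 mg/L.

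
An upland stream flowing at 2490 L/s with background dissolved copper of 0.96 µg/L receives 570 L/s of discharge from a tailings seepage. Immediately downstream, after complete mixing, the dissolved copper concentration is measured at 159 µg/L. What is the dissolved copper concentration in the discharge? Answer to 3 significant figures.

Mass balance: 2490·0.9600 + 570.0·Cₑ = 3060·159.0
→ Cₑ = (3060·159.0 − 2490·0.9600) / 570.0 = 849.4 µg/L.

849 µg/L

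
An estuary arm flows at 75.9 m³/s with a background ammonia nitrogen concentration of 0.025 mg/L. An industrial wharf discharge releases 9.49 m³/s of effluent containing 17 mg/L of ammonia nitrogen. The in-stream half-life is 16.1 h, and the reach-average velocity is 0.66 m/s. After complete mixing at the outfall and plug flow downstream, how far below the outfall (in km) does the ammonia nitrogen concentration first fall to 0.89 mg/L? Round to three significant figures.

Mass balance: C = (75.90·0.02500 + 9.490·17.00) / 85.39 = 163.2/85.39 = 1.912 mg/L.
Half-life 16.1 h → k = ln 2 / 16.1 = 0.04305 h⁻¹ = 1.033 d⁻¹.
Set 1.912·exp(−k·t) = 0.89 → t = ln(1.912/0.89)/k = 63920 s = 17.76 h.
Distance = v·t = 0.66·63920 = 42190 m = 42.19 km.

42.2 km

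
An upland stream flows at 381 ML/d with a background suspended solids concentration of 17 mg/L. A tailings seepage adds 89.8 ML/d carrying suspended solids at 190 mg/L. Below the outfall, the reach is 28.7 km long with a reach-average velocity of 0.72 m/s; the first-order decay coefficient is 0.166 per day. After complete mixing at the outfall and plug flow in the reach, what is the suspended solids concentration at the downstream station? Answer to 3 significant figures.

46.3 mg/L

Mixed concentration C = ΣQC/ΣQ = (381.0·17.00 + 89.80·190.0) / 470.8 = 23540/470.8 = 50.00 mg/L.
Travel time t = 28.7·1000 / 0.72 = 39860 s = 11.07 h.
After decay, C = 50.00 × e^(−kt) = 50.00 × 0.9263 = 46.31 mg/L.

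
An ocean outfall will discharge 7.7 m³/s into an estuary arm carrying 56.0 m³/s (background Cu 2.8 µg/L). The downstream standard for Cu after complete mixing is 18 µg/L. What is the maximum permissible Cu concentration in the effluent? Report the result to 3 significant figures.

At the limit, (Qr·Cr + Qe·Cₑ)/(Qr + Qe) = 18:
Cₑ = (63.70·18 − 56.00·2.800) / 7.700 = 128.5 µg/L.

129 µg/L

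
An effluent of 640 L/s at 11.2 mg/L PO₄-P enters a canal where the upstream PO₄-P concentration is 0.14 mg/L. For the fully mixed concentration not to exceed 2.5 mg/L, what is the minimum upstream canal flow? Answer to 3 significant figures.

2360 L/s

Set C_mix = 2.5: (Q·0.1400 + 640.0·11.20) / (Q + 640.0) = 2.5
→ Q = 640.0·(11.20 − 2.5)/(2.5 − 0.1400) = 2359 L/s.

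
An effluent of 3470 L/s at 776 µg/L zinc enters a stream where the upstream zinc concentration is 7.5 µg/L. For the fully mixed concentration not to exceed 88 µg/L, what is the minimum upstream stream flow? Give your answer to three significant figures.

29700 L/s

Set C_mix = 88: (Q·7.500 + 3470·776.0) / (Q + 3470) = 88
→ Q = 3470·(776.0 − 88)/(88 − 7.500) = 29660 L/s.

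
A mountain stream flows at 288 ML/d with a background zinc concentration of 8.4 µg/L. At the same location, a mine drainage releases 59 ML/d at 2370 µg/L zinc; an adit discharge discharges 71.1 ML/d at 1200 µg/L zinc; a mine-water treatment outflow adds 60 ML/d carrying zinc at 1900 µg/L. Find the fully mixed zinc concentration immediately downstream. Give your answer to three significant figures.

714 µg/L

Mass balance: C = (288.0·8.400 + 59.00·2370 + 71.10·1200 + 60.00·1900) / 478.1 = 341600/478.1 = 714.4 µg/L.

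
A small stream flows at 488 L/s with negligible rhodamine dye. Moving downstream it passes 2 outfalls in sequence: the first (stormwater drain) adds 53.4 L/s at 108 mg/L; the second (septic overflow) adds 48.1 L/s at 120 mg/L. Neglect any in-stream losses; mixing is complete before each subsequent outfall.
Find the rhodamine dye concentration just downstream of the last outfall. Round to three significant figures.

19.6 mg/L

After outfall 1: Q = 488.0 + 53.40 = 541.4 L/s; C = (488.0·0 + 53.40·108.0)/541.4 = 10.65 mg/L.
After outfall 2: Q = 541.4 + 48.10 = 589.5 L/s; C = (541.4·10.65 + 48.10·120.0)/589.5 = 19.57 mg/L.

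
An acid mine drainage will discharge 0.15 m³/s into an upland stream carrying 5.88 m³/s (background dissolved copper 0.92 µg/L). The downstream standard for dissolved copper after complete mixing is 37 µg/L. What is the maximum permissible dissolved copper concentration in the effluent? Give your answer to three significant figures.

1450 µg/L

At the limit, (Qr·Cr + Qe·Cₑ)/(Qr + Qe) = 37:
Cₑ = (6.030·37 − 5.880·0.9200) / 0.1500 = 1451 µg/L.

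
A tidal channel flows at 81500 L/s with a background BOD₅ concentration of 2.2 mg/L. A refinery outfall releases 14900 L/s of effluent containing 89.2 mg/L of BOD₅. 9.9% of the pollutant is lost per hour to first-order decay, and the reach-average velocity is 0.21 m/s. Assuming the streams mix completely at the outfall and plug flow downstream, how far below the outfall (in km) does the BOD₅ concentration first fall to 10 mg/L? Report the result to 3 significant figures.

3.25 km

After mixing, C = (81500·2.200 + 14900·89.20) / 96400 = 1508000/96400 = 15.65 mg/L.
9.9%/h lost → k = −ln(1 − 0.099) = 0.1043 h⁻¹.
Set 15.65·exp(−k·t) = 10 → t = ln(15.65/10)/k = 15460 s = 4.294 h.
Distance = v·t = 0.21·15460 = 3247 m = 3.247 km.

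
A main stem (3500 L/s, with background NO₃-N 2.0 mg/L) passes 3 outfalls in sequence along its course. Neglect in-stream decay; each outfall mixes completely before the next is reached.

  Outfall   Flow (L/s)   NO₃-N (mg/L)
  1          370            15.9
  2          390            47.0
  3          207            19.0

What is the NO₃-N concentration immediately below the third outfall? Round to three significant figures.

7.87 mg/L

Below outfall 1: Q → 3870 L/s, C = (3500·2.000 + 370.0·15.90)/3870 = 3.329 mg/L.
Below outfall 2: Q → 4260 L/s, C = (3870·3.329 + 390.0·47.00)/4260 = 7.327 mg/L.
Below outfall 3: Q → 4467 L/s, C = (4260·7.327 + 207.0·19.00)/4467 = 7.868 mg/L.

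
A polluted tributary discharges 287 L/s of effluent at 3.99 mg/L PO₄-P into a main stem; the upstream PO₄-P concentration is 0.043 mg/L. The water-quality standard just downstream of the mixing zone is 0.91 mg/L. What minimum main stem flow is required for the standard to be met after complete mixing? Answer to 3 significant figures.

1020 L/s

Set C_mix = 0.91: (Q·0.04300 + 287.0·3.990) / (Q + 287.0) = 0.91
→ Q = 287.0·(3.990 − 0.91)/(0.91 − 0.04300) = 1020 L/s.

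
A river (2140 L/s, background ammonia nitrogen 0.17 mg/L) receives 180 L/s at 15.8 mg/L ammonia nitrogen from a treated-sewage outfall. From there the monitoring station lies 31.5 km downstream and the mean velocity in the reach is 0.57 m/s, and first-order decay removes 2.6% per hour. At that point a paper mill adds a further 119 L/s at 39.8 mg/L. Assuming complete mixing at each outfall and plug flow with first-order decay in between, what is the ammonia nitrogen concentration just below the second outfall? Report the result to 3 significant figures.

2.82 mg/L

Flow-weighted average: C = (2140·0.1700 + 180.0·15.80) / 2320 = 3208/2320 = 1.383 mg/L; combined flow 2320 L/s.
Travel time t = 31.5·1000 / 0.57 = 55260 s = 15.35 h.
2.6%/h lost → k = −ln(1 − 0.026) = 0.02634 h⁻¹.
Decay over the reach: 1.383·exp(−kt) = 1.383·0.6674 = 0.9228 mg/L.
Second outfall: C = (2320·0.9228 + 119.0·39.80)/2439 = 2.820 mg/L.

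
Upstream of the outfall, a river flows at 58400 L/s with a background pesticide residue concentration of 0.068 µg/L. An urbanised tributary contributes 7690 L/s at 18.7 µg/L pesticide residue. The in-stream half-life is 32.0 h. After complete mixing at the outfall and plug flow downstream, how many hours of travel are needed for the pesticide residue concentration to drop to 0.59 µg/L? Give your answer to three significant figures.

61.5 h

Conservation of mass: C = (58400·0.06800 + 7690·18.70) / 66090 = 147800/66090 = 2.236 µg/L.
Half-life 32.0 h → k = ln 2 / 32.0 = 0.02166 h⁻¹ = 0.5199 d⁻¹.
2.236·exp(−k·t) = 0.59 → t = ln(2.236/0.59)/k = 221400 s = 61.51 h.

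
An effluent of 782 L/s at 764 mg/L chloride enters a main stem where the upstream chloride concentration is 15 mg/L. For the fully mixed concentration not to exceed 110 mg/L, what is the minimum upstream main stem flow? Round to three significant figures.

5380 L/s

Set C_mix = 110: (Q·15.00 + 782.0·764.0) / (Q + 782.0) = 110
→ Q = 782.0·(764.0 − 110)/(110 − 15.00) = 5383 L/s.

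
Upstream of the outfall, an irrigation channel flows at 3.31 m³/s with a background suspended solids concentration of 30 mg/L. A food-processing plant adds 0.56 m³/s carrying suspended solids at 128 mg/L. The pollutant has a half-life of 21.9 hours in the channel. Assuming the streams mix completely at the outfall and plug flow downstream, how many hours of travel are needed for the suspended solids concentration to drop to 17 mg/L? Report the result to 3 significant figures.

30.2 h

Flow-weighted average: C = (3.310·30.00 + 0.5600·128.0) / 3.870 = 171.0/3.870 = 44.18 mg/L.
Half-life 21.9 h → k = ln 2 / 21.9 = 0.03165 h⁻¹ = 0.7596 d⁻¹.
44.18·exp(−k·t) = 17 → t = ln(44.18/17)/k = 108600 s = 30.18 h.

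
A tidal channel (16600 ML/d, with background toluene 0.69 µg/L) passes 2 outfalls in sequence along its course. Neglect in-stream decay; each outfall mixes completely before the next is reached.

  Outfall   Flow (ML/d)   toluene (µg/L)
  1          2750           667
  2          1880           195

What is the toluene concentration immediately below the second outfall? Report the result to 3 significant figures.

Below outfall 1: Q → 19350 ML/d, C = (16600·0.6900 + 2750·667.0)/19350 = 95.39 µg/L.
Below outfall 2: Q → 21230 ML/d, C = (19350·95.39 + 1880·195.0)/21230 = 104.2 µg/L.

104 µg/L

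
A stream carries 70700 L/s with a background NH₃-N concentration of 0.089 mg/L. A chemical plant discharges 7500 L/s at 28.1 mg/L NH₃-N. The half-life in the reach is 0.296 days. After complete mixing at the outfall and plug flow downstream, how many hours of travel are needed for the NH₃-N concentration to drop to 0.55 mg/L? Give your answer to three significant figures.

Mass balance: C = (70700·0.08900 + 7500·28.10) / 78200 = 217000/78200 = 2.775 mg/L.
Half-life 0.296 d → k = ln 2 / 0.296 = 2.342 d⁻¹.
2.775·exp(−k·t) = 0.55 → t = ln(2.775/0.55)/k = 59720 s = 16.59 h.

16.6 h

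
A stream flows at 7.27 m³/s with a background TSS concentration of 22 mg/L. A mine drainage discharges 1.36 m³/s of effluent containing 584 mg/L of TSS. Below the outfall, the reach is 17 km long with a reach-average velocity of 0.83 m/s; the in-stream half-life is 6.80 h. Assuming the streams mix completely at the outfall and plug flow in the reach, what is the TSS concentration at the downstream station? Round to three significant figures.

61.9 mg/L

Flow-weighted average: C = (7.270·22.00 + 1.360·584.0) / 8.630 = 954.2/8.630 = 110.6 mg/L.
Travel time t = 17·1000 / 0.83 = 20480 s = 5.689 h.
Half-life 6.80 h → k = ln 2 / 6.80 = 0.1019 h⁻¹ = 2.446 d⁻¹.
After decay, C = 110.6 × e^(−kt) = 110.6 × 0.5599 = 61.91 mg/L.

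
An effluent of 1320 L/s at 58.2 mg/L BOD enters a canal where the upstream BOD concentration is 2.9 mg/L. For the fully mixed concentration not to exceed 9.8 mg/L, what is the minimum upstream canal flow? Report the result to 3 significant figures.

9260 L/s

Set C_mix = 9.8: (Q·2.900 + 1320·58.20) / (Q + 1320) = 9.8
→ Q = 1320·(58.20 − 9.8)/(9.8 − 2.900) = 9259 L/s.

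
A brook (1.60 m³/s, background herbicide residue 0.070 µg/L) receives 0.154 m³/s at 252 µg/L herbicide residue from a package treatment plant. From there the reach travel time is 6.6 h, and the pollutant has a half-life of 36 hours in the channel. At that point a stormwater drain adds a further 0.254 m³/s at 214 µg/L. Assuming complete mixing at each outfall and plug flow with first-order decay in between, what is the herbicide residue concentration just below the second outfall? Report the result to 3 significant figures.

44.1 µg/L

Mixed concentration C = ΣQC/ΣQ = (1.600·0.07000 + 0.1540·252.0) / 1.754 = 38.92/1.754 = 22.19 µg/L; combined flow 1.754 m³/s.
Half-life 36 h → k = ln 2 / 36 = 0.01925 h⁻¹ = 0.4621 d⁻¹.
Applying C = C₀e^(−kt): 22.19 × 0.8807 = 19.54 µg/L.
Second outfall: C = (1.754·19.54 + 0.2540·214.0)/2.008 = 44.14 µg/L.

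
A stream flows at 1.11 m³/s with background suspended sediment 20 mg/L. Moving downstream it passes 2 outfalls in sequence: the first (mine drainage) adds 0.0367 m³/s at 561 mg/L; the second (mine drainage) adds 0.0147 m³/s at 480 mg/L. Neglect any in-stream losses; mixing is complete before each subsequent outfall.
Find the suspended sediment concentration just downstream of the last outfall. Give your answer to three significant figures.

After outfall 1: Q = 1.110 + 0.03670 = 1.147 m³/s; C = (1.110·20.00 + 0.03670·561.0)/1.147 = 37.31 mg/L.
After outfall 2: Q = 1.147 + 0.01470 = 1.161 m³/s; C = (1.147·37.31 + 0.01470·480.0)/1.161 = 42.92 mg/L.

42.9 mg/L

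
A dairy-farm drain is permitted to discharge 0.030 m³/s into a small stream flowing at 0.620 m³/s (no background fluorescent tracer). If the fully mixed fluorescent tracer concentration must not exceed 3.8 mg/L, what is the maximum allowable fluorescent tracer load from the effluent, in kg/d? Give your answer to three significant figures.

Mass balance at the limit: 0.6200·0 + 0.03000·Cₑ = 0.6500·3.8 → Cₑ = 82.33 mg/L.
Load = 0.03000 m³/s × 82.33 g/m³ × 86 400 s/d = 213.4 kg/d.

213 kg/d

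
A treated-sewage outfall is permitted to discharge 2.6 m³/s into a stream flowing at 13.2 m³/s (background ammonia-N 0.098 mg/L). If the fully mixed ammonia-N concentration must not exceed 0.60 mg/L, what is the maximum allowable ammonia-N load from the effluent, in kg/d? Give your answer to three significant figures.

707 kg/d

Mass balance at the limit: 13.20·0.09800 + 2.600·Cₑ = 15.80·0.60 → Cₑ = 3.149 mg/L.
Load = 2.600 m³/s × 3.149 g/m³ × 86 400 s/d = 707.3 kg/d.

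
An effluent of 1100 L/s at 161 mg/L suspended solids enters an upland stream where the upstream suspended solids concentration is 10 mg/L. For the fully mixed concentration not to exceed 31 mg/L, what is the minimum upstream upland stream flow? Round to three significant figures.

6810 L/s

Set C_mix = 31: (Q·10.00 + 1100·161.0) / (Q + 1100) = 31
→ Q = 1100·(161.0 − 31)/(31 − 10.00) = 6810 L/s.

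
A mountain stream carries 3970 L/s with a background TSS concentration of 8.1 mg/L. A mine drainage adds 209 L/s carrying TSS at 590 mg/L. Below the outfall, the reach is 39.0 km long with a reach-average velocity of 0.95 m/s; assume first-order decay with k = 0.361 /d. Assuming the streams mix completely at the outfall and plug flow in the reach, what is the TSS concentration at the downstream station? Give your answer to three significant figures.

31.3 mg/L

Conservation of mass: C = (3970·8.100 + 209.0·590.0) / 4179 = 155500/4179 = 37.20 mg/L.
Travel time t = 39.0·1000 / 0.95 = 41050 s = 11.40 h.
Decay over the reach: 37.20·exp(−kt) = 37.20·0.8424 = 31.34 mg/L.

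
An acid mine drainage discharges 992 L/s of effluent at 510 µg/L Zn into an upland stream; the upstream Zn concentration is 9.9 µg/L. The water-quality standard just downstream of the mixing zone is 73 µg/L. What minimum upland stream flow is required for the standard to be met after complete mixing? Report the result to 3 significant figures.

Set C_mix = 73: (Q·9.900 + 992.0·510.0) / (Q + 992.0) = 73
→ Q = 992.0·(510.0 − 73)/(73 − 9.900) = 6870 L/s.

6870 L/s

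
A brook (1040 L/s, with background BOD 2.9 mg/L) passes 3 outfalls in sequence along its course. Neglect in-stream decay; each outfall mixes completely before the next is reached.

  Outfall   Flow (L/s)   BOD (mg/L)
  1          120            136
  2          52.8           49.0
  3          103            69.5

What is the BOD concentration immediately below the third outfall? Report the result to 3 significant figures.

Outfall 1: combined Q = 1160 L/s; C = (1040·2.900 + 120.0·136.0)/1160 = 16.67 mg/L.
Outfall 2: combined Q = 1213 L/s; C = (1160·16.67 + 52.80·49.00)/1213 = 18.08 mg/L.
Outfall 3: combined Q = 1316 L/s; C = (1213·18.08 + 103.0·69.50)/1316 = 22.10 mg/L.

22.1 mg/L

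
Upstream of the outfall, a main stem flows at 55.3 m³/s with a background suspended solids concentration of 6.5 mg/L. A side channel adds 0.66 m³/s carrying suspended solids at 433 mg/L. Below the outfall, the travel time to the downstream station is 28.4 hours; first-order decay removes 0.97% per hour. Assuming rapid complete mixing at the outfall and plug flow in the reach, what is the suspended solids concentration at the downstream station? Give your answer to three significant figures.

After mixing, C = (55.30·6.500 + 0.6600·433.0) / 55.96 = 645.2/55.96 = 11.53 mg/L.
0.97%/h lost → k = −ln(1 − 0.0097) = 0.009747 h⁻¹.
After decay, C = 11.53 × e^(−kt) = 11.53 × 0.7582 = 8.742 mg/L.

8.74 mg/L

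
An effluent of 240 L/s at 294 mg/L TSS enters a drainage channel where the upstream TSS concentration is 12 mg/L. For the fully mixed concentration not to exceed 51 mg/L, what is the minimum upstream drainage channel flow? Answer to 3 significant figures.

Set C_mix = 51: (Q·12.00 + 240.0·294.0) / (Q + 240.0) = 51
→ Q = 240.0·(294.0 − 51)/(51 − 12.00) = 1495 L/s.

1500 L/s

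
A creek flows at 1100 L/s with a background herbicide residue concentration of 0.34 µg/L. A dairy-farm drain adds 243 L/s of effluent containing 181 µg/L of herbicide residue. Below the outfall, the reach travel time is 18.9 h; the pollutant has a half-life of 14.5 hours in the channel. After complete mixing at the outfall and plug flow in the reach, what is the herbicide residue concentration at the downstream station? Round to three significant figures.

Mixed concentration C = ΣQC/ΣQ = (1100·0.3400 + 243.0·181.0) / 1343 = 44360/1343 = 33.03 µg/L.
Half-life 14.5 h → k = ln 2 / 14.5 = 0.04780 h⁻¹ = 1.147 d⁻¹.
After decay, C = 33.03 × e^(−kt) = 33.03 × 0.4052 = 13.38 µg/L.

13.4 µg/L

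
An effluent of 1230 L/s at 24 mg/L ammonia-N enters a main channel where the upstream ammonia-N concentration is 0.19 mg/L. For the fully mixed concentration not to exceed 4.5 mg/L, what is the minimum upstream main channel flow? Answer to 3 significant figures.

Set C_mix = 4.5: (Q·0.1900 + 1230·24.00) / (Q + 1230) = 4.5
→ Q = 1230·(24.00 − 4.5)/(4.5 − 0.1900) = 5565 L/s.

5560 L/s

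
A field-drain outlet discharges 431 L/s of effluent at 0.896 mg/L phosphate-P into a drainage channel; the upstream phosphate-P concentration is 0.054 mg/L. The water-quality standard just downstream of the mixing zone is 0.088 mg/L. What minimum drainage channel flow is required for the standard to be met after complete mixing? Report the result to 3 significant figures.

Set C_mix = 0.088: (Q·0.05400 + 431.0·0.8960) / (Q + 431.0) = 0.088
→ Q = 431.0·(0.8960 − 0.088)/(0.088 − 0.05400) = 10240 L/s.

10200 L/s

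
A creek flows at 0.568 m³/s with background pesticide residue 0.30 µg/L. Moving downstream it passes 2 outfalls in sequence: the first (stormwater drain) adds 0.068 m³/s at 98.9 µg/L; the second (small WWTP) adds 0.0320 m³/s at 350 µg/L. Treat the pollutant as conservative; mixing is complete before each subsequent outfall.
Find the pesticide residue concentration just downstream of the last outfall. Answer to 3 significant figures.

After outfall 1: Q = 0.5680 + 0.06800 = 0.6360 m³/s; C = (0.5680·0.3000 + 0.06800·98.90)/0.6360 = 10.84 µg/L.
After outfall 2: Q = 0.6360 + 0.03200 = 0.6680 m³/s; C = (0.6360·10.84 + 0.03200·350.0)/0.6680 = 27.09 µg/L.

27.1 µg/L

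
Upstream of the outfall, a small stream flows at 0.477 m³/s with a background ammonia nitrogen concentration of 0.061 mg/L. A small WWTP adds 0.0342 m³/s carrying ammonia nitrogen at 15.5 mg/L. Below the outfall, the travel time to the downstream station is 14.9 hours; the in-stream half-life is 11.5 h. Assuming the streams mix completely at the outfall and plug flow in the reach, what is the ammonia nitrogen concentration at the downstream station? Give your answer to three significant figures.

0.446 mg/L

Mass balance: C = (0.4770·0.06100 + 0.03420·15.50) / 0.5112 = 0.5592/0.5112 = 1.094 mg/L.
Half-life 11.5 h → k = ln 2 / 11.5 = 0.06027 h⁻¹ = 1.447 d⁻¹.
First-order decay: C = 1.094·exp(−k·t) = 1.094·0.4074 = 0.4456 mg/L.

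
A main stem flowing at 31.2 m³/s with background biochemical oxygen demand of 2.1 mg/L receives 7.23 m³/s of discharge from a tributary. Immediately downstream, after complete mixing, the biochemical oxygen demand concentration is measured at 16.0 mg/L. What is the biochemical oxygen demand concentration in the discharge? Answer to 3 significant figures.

Mass balance: 31.20·2.100 + 7.230·Cₑ = 38.43·16.00
→ Cₑ = (38.43·16.00 − 31.20·2.100) / 7.230 = 75.98 mg/L.

76.0 mg/L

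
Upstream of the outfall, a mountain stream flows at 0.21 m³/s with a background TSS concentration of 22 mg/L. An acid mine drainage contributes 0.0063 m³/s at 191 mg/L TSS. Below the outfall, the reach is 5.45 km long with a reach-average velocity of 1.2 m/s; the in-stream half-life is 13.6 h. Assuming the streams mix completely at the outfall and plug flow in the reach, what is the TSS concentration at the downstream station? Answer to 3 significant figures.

Flow-weighted average: C = (0.2100·22.00 + 0.006300·191.0) / 0.2163 = 5.823/0.2163 = 26.92 mg/L.
Travel time t = 5.45·1000 / 1.2 = 4542 s = 1.262 h.
Half-life 13.6 h → k = ln 2 / 13.6 = 0.05097 h⁻¹ = 1.223 d⁻¹.
After decay, C = 26.92 × e^(−kt) = 26.92 × 0.9377 = 25.25 mg/L.

25.2 mg/L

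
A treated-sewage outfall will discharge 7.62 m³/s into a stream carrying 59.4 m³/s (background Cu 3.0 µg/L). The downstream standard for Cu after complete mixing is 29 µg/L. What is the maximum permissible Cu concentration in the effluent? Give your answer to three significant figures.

232 µg/L

At the limit, (Qr·Cr + Qe·Cₑ)/(Qr + Qe) = 29:
Cₑ = (67.02·29 − 59.40·3.000) / 7.620 = 231.7 µg/L.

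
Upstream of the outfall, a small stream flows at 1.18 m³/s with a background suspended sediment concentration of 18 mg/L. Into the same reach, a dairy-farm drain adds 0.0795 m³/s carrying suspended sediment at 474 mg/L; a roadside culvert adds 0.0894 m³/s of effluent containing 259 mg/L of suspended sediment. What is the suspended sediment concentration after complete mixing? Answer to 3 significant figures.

60.8 mg/L

After mixing, C = (1.180·18.00 + 0.07950·474.0 + 0.08940·259.0) / 1.349 = 82.08/1.349 = 60.85 mg/L.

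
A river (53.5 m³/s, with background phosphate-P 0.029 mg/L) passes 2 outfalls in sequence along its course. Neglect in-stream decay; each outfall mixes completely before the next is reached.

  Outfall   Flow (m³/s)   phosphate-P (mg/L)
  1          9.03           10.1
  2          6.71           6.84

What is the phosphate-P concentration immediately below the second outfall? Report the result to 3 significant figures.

Below outfall 1: Q → 62.53 m³/s, C = (53.50·0.02900 + 9.030·10.10)/62.53 = 1.483 mg/L.
Below outfall 2: Q → 69.24 m³/s, C = (62.53·1.483 + 6.710·6.840)/69.24 = 2.002 mg/L.

2.00 mg/L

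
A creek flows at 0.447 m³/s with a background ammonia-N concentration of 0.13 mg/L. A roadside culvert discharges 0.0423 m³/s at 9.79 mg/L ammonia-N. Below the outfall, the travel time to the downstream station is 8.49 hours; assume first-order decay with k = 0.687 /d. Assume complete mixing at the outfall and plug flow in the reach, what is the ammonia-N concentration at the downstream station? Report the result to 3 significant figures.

0.757 mg/L

Conservation of mass: C = (0.4470·0.1300 + 0.04230·9.790) / 0.4893 = 0.4722/0.4893 = 0.9651 mg/L.
First-order decay: C = 0.9651·exp(−k·t) = 0.9651·0.7843 = 0.7569 mg/L.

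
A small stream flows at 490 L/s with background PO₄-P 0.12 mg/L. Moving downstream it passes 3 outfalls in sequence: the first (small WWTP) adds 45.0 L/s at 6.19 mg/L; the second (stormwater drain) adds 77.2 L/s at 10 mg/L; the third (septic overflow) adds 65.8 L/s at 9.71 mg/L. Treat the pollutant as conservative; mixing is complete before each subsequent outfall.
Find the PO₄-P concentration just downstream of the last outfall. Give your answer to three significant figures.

2.58 mg/L

Below outfall 1: Q → 535.0 L/s, C = (490.0·0.1200 + 45.00·6.190)/535.0 = 0.6306 mg/L.
Below outfall 2: Q → 612.2 L/s, C = (535.0·0.6306 + 77.20·10.00)/612.2 = 1.812 mg/L.
Below outfall 3: Q → 678.0 L/s, C = (612.2·1.812 + 65.80·9.710)/678.0 = 2.579 mg/L.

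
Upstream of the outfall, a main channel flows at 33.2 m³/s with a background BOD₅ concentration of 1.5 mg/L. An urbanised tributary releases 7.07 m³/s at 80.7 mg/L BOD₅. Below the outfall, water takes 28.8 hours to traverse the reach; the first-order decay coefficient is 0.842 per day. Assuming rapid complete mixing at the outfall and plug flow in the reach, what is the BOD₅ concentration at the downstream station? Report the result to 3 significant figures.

5.61 mg/L

Mixed concentration C = ΣQC/ΣQ = (33.20·1.500 + 7.070·80.70) / 40.27 = 620.3/40.27 = 15.40 mg/L.
Decay over the reach: 15.40·exp(−kt) = 15.40·0.3641 = 5.608 mg/L.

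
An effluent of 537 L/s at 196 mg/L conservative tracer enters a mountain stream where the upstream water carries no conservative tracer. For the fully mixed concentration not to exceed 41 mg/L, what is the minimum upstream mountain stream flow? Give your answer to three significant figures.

2030 L/s

Set C_mix = 41: (Q·0 + 537.0·196.0) / (Q + 537.0) = 41
→ Q = 537.0·(196.0 − 41)/(41 − 0) = 2030 L/s.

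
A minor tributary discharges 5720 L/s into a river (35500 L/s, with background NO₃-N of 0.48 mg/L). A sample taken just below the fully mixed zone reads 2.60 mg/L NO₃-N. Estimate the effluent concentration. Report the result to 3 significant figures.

15.8 mg/L

Mass balance: 35500·0.4800 + 5720·Cₑ = 41220·2.600
→ Cₑ = (41220·2.600 − 35500·0.4800) / 5720 = 15.76 mg/L.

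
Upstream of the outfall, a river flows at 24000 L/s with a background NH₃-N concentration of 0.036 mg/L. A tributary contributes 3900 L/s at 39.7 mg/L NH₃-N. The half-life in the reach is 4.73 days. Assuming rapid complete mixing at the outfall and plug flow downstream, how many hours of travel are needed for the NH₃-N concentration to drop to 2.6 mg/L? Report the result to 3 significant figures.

125 h

After mixing, C = (24000·0.03600 + 3900·39.70) / 27900 = 155700/27900 = 5.580 mg/L.
Half-life 4.73 d → k = ln 2 / 4.73 = 0.1465 d⁻¹.
5.580·exp(−k·t) = 2.6 → t = ln(5.580/2.6)/k = 450300 s = 125.1 h.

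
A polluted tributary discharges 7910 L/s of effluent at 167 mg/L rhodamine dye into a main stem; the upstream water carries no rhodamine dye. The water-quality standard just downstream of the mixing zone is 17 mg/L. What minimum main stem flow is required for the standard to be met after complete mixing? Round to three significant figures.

69800 L/s

Set C_mix = 17: (Q·0 + 7910·167.0) / (Q + 7910) = 17
→ Q = 7910·(167.0 − 17)/(17 − 0) = 69790 L/s.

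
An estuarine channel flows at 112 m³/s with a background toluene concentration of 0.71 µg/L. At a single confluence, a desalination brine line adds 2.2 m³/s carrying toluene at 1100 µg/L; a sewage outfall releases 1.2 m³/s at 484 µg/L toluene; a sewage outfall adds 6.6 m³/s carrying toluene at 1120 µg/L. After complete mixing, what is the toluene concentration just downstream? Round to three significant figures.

After mixing, C = (112.0·0.7100 + 2.200·1100 + 1.200·484.0 + 6.600·1120) / 122.0 = 10470/122.0 = 85.84 µg/L.

85.8 µg/L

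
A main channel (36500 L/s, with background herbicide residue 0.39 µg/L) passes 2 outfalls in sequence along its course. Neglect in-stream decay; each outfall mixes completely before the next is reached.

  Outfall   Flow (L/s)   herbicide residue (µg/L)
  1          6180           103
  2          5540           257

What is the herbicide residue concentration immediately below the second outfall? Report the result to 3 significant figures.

Below outfall 1: Q → 42680 L/s, C = (36500·0.3900 + 6180·103.0)/42680 = 15.25 µg/L.
Below outfall 2: Q → 48220 L/s, C = (42680·15.25 + 5540·257.0)/48220 = 43.02 µg/L.

43.0 µg/L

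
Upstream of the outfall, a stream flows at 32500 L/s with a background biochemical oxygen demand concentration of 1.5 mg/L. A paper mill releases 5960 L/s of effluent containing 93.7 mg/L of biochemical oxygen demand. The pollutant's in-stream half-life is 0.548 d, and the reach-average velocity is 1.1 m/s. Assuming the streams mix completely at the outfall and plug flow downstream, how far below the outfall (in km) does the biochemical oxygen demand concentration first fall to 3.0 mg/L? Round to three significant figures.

Conservation of mass: C = (32500·1.500 + 5960·93.70) / 38460 = 607200/38460 = 15.79 mg/L.
Half-life 0.548 d → k = ln 2 / 0.548 = 1.265 d⁻¹.
Set 15.79·exp(−k·t) = 3.0 → t = ln(15.79/3.0)/k = 113400 s = 31.51 h.
Distance = v·t = 1.1·113400 = 124800 m = 124.8 km.

125 km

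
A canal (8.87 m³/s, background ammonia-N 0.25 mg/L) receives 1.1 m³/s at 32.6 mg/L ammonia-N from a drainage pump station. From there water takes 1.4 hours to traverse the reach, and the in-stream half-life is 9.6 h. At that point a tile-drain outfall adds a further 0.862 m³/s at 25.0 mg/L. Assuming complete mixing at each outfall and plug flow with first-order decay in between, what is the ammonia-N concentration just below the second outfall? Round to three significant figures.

After mixing, C = (8.870·0.2500 + 1.100·32.60) / 9.970 = 38.08/9.970 = 3.819 mg/L; combined flow 9.970 m³/s.
Half-life 9.6 h → k = ln 2 / 9.6 = 0.07220 h⁻¹ = 1.733 d⁻¹.
First-order decay: C = 3.819·exp(−k·t) = 3.819·0.9039 = 3.452 mg/L.
Second outfall: C = (9.970·3.452 + 0.8620·25.00)/10.83 = 5.167 mg/L.

5.17 mg/L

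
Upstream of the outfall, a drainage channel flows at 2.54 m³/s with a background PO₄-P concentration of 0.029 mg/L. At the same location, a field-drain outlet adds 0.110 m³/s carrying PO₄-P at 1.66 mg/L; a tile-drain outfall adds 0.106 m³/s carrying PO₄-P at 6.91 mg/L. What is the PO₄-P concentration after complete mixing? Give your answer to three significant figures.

0.359 mg/L

Flow-weighted average: C = (2.540·0.02900 + 0.1100·1.660 + 0.1060·6.910) / 2.756 = 0.9887/2.756 = 0.3588 mg/L.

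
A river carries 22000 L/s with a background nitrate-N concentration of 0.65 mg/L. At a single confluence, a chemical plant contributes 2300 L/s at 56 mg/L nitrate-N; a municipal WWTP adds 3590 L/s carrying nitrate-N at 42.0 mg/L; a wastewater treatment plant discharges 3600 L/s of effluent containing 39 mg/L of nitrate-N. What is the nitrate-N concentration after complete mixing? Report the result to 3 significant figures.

Conservation of mass: C = (22000·0.6500 + 2300·56.00 + 3590·42.00 + 3600·39.00) / 31490 = 434300/31490 = 13.79 mg/L.

13.8 mg/L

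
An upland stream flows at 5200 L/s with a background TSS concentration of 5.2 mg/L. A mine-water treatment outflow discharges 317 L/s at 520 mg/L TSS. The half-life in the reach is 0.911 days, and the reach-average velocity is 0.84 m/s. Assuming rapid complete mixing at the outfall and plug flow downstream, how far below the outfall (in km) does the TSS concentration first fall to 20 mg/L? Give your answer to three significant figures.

Conservation of mass: C = (5200·5.200 + 317.0·520.0) / 5517 = 191900/5517 = 34.78 mg/L.
Half-life 0.911 d → k = ln 2 / 0.911 = 0.7609 d⁻¹.
Set 34.78·exp(−k·t) = 20 → t = ln(34.78/20)/k = 62830 s = 17.45 h.
Distance = v·t = 0.84·62830 = 52780 m = 52.78 km.

52.8 km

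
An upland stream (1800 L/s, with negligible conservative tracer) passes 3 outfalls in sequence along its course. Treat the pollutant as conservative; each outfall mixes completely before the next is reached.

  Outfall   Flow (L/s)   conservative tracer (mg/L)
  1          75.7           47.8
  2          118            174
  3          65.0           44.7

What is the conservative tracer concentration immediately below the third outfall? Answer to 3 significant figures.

Outfall 1: combined Q = 1876 L/s; C = (1800·0 + 75.70·47.80)/1876 = 1.929 mg/L.
Outfall 2: combined Q = 1994 L/s; C = (1876·1.929 + 118.0·174.0)/1994 = 12.11 mg/L.
Outfall 3: combined Q = 2059 L/s; C = (1994·12.11 + 65.00·44.70)/2059 = 13.14 mg/L.

13.1 mg/L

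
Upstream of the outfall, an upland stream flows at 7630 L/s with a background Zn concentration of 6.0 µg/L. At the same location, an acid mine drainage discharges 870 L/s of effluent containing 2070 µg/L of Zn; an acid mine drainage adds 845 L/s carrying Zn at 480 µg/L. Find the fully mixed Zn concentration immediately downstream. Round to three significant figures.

241 µg/L

Flow-weighted average: C = (7630·6.000 + 870.0·2070 + 845.0·480.0) / 9345 = 2252000/9345 = 241.0 µg/L.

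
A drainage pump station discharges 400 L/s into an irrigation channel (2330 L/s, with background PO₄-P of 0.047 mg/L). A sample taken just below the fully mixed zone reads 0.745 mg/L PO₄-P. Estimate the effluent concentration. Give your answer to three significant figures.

4.81 mg/L

Mass balance: 2330·0.04700 + 400.0·Cₑ = 2730·0.7450
→ Cₑ = (2730·0.7450 − 2330·0.04700) / 400.0 = 4.811 mg/L.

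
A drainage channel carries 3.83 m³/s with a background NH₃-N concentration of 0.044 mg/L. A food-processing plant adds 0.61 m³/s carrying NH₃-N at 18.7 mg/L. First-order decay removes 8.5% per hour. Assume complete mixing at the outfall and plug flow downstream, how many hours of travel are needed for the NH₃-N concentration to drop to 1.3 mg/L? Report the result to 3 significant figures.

Conservation of mass: C = (3.830·0.04400 + 0.6100·18.70) / 4.440 = 11.58/4.440 = 2.607 mg/L.
8.5%/h lost → k = −ln(1 − 0.085) = 0.08883 h⁻¹.
2.607·exp(−k·t) = 1.3 → t = ln(2.607/1.3)/k = 28200 s = 7.834 h.

7.83 h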